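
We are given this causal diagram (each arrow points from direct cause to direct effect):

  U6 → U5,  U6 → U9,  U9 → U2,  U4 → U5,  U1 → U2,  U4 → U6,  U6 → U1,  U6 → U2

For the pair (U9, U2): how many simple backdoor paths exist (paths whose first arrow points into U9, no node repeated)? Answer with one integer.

2

A backdoor path from U9 to U2 is any simple undirected path whose first edge points into U9 (i.e. leaves U9 via a parent).
Parents of U9: {U6}.
Enumerating:
  P1: U9 <- U6 -> U1 -> U2
  P2: U9 <- U6 -> U2
That exhausts the simple backdoor paths. Count: 2.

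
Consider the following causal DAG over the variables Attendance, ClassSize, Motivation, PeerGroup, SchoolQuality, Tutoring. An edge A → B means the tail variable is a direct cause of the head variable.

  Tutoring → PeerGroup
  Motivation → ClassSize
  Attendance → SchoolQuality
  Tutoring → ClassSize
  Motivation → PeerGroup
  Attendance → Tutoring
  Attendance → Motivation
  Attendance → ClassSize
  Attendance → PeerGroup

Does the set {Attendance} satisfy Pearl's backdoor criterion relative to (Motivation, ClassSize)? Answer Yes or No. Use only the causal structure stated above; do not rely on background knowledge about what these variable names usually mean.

Yes

Backdoor paths from Motivation to ClassSize (paths whose first edge points into Motivation):
  P1: Motivation <- Attendance -> Tutoring -> ClassSize
  P2: Motivation <- Attendance -> ClassSize
  P3: Motivation <- Attendance -> PeerGroup <- Tutoring -> ClassSize
Condition 1 (no descendant of Motivation in the set): holds — descendants of Motivation are {ClassSize, PeerGroup}; none are in {Attendance}.
Condition 2 (every backdoor path blocked by {Attendance}):
  P1: blocked at fork node Attendance ∈ conditioning set.
  P2: blocked at fork node Attendance ∈ conditioning set.
  P3: blocked at fork node Attendance ∈ conditioning set.
{Attendance} satisfies the backdoor criterion.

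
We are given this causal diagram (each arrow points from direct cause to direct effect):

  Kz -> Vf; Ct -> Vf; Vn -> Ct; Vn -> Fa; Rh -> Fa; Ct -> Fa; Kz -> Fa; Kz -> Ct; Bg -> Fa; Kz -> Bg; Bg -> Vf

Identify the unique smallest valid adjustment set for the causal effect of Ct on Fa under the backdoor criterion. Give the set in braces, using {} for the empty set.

Variables eligible for adjustment (non-descendants of Ct, excluding Ct and Fa): {Bg, Kz, Rh, Vn}.
Backdoor paths from Ct to Fa:
  P1: Ct <- Vn -> Fa
  P2: Ct <- Kz -> Bg -> Fa
  P3: Ct <- Kz -> Fa
  P4: Ct <- Kz -> Vf <- Bg -> Fa
The empty set is not sufficient: P1 (Ct <- Vn -> Fa) has no collider blocking it and no conditioned non-collider, so it is open.
Try {Kz, Vn}:
  P1: blocked at fork node Vn ∈ conditioning set.
  P2: blocked at fork node Kz ∈ conditioning set.
  P3: blocked at fork node Kz ∈ conditioning set.
  P4: blocked at fork node Kz ∈ conditioning set.
{Kz, Vn} contains no descendant of Ct and blocks every backdoor path.
Every element of {Kz, Vn} is needed (dropping Kz leaves P2 open; dropping Vn leaves P1 open), so no proper subset is valid.
Among all size-2 subsets of the eligible variables, only {Kz, Vn} blocks every backdoor path, so it is the unique smallest valid adjustment set.

{Kz, Vn}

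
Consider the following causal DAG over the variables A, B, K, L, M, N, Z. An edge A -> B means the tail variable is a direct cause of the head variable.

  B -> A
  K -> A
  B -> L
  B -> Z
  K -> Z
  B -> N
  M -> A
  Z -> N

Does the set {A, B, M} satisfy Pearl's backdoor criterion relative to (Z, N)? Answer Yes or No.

Backdoor paths from Z to N (paths whose first edge points into Z):
  P1: Z <- K -> A <- B -> N
  P2: Z <- B -> N
Condition 1 (no descendant of Z in the set): holds — descendants of Z are {N}; none are in {A, B, M}.
Condition 2 (every backdoor path blocked by {A, B, M}):
  P1: blocked at fork node B ∈ conditioning set.
  P2: blocked at fork node B ∈ conditioning set.
{A, B, M} satisfies the backdoor criterion.

Yes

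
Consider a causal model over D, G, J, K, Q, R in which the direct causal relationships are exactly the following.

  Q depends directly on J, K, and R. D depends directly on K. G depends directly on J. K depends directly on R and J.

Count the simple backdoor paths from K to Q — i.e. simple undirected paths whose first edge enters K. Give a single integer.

A backdoor path from K to Q is any simple undirected path whose first edge points into K (i.e. leaves K via a parent).
Parents of K: {J, R}.
Enumerating:
  P1: K <- R -> Q
  P2: K <- J -> Q
That exhausts the simple backdoor paths. Count: 2.

2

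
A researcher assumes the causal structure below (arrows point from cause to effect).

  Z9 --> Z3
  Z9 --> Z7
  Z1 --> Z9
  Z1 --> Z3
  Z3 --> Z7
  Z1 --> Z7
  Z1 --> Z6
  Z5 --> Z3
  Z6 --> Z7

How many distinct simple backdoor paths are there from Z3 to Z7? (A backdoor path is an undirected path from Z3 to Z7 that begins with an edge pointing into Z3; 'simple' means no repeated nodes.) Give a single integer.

A backdoor path from Z3 to Z7 is any simple undirected path whose first edge points into Z3 (i.e. leaves Z3 via a parent).
Parents of Z3: {Z1, Z5, Z9}.
Enumerating:
  P1: Z3 <- Z1 -> Z6 -> Z7
  P2: Z3 <- Z1 -> Z9 -> Z7
  P3: Z3 <- Z1 -> Z7
  P4: Z3 <- Z9 <- Z1 -> Z6 -> Z7
  P5: Z3 <- Z9 <- Z1 -> Z7
  P6: Z3 <- Z9 -> Z7
That exhausts the simple backdoor paths. Count: 6.

6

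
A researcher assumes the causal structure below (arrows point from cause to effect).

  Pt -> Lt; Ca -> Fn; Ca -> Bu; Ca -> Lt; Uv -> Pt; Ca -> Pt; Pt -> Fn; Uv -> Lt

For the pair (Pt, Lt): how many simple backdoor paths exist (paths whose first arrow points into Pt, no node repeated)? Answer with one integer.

2

A backdoor path from Pt to Lt is any simple undirected path whose first edge points into Pt (i.e. leaves Pt via a parent).
Parents of Pt: {Ca, Uv}.
Enumerating:
  P1: Pt <- Ca -> Lt
  P2: Pt <- Uv -> Lt
That exhausts the simple backdoor paths. Count: 2.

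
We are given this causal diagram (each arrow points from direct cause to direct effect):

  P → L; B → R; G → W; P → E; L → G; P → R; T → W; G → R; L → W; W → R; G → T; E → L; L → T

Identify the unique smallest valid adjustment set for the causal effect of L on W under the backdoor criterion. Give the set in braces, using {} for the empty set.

Variables eligible for adjustment (non-descendants of L, excluding L and W): {B, E, P}.
Backdoor paths from L to W:
  P1: L <- P -> R <- G -> T -> W
  P2: L <- P -> R <- G -> W
  P3: L <- P -> R <- W
  P4: L <- E <- P -> R <- G -> T -> W
  P5: L <- E <- P -> R <- G -> W
  P6: L <- E <- P -> R <- W
Each backdoor path contains an unconditioned collider, so every path is already blocked with the empty conditioning set:
  P1: blocked at collider R (neither it nor any descendant is in the conditioning set).
  P2: blocked at collider R (neither it nor any descendant is in the conditioning set).
  P3: blocked at collider R (neither it nor any descendant is in the conditioning set).
  P4: blocked at collider R (neither it nor any descendant is in the conditioning set).
  P5: blocked at collider R (neither it nor any descendant is in the conditioning set).
  P6: blocked at collider R (neither it nor any descendant is in the conditioning set).
The empty set is therefore the unique smallest valid set.

{}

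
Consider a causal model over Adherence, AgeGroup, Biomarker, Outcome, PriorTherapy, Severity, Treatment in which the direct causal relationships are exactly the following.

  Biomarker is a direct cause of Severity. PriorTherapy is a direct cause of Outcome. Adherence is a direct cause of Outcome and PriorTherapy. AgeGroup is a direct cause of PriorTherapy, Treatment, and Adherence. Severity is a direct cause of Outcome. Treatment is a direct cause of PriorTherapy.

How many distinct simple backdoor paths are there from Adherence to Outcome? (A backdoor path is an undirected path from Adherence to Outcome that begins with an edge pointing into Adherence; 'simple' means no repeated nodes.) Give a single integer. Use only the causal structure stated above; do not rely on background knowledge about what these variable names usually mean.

2

A backdoor path from Adherence to Outcome is any simple undirected path whose first edge points into Adherence (i.e. leaves Adherence via a parent).
Parents of Adherence: {AgeGroup}.
Enumerating:
  P1: Adherence <- AgeGroup -> Treatment -> PriorTherapy -> Outcome
  P2: Adherence <- AgeGroup -> PriorTherapy -> Outcome
That exhausts the simple backdoor paths. Count: 2.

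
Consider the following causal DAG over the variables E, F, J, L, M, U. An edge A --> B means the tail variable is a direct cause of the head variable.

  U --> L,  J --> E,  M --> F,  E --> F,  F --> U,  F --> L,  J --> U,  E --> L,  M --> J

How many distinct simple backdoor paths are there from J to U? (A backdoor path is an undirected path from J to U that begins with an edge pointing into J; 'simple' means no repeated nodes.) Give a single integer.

3

A backdoor path from J to U is any simple undirected path whose first edge points into J (i.e. leaves J via a parent).
Parents of J: {M}.
Enumerating:
  P1: J <- M -> F <- E -> L <- U
  P2: J <- M -> F -> U
  P3: J <- M -> F -> L <- U
That exhausts the simple backdoor paths. Count: 3.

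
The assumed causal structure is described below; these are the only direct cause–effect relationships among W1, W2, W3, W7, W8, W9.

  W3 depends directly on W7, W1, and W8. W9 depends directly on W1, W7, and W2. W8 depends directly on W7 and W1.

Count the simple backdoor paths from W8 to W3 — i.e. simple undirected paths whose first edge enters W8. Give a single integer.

A backdoor path from W8 to W3 is any simple undirected path whose first edge points into W8 (i.e. leaves W8 via a parent).
Parents of W8: {W1, W7}.
Enumerating:
  P1: W8 <- W1 -> W9 <- W7 -> W3
  P2: W8 <- W1 -> W3
  P3: W8 <- W7 -> W9 <- W1 -> W3
  P4: W8 <- W7 -> W3
That exhausts the simple backdoor paths. Count: 4.

4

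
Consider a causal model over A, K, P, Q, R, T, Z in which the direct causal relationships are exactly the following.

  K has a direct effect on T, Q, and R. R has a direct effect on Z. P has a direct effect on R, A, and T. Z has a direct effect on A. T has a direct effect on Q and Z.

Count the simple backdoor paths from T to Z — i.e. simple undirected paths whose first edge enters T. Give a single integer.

A backdoor path from T to Z is any simple undirected path whose first edge points into T (i.e. leaves T via a parent).
Parents of T: {K, P}.
Enumerating:
  P1: T <- K -> R <- P -> A <- Z
  P2: T <- K -> R -> Z
  P3: T <- P -> R -> Z
  P4: T <- P -> A <- Z
That exhausts the simple backdoor paths. Count: 4.

4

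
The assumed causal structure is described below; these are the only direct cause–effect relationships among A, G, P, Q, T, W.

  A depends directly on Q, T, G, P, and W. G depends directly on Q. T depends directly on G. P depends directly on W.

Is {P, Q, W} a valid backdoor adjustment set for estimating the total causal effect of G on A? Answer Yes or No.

Backdoor paths from G to A (paths whose first edge points into G):
  P1: G <- Q -> A
Condition 1 (no descendant of G in the set): holds — descendants of G are {A, T}; none are in {P, Q, W}.
Condition 2 (every backdoor path blocked by {P, Q, W}):
  P1: blocked at fork node Q ∈ conditioning set.
{P, Q, W} satisfies the backdoor criterion.

Yes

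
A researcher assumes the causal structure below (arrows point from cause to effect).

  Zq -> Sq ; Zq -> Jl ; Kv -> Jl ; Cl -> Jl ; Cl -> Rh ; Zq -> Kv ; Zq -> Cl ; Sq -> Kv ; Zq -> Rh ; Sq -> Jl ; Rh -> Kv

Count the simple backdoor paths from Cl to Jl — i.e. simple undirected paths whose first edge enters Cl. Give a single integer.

7

A backdoor path from Cl to Jl is any simple undirected path whose first edge points into Cl (i.e. leaves Cl via a parent).
Parents of Cl: {Zq}.
Enumerating:
  P1: Cl <- Zq -> Rh -> Kv <- Sq -> Jl
  P2: Cl <- Zq -> Rh -> Kv -> Jl
  P3: Cl <- Zq -> Sq -> Kv -> Jl
  P4: Cl <- Zq -> Sq -> Jl
  P5: Cl <- Zq -> Kv <- Sq -> Jl
  P6: Cl <- Zq -> Kv -> Jl
  P7: Cl <- Zq -> Jl
That exhausts the simple backdoor paths. Count: 7.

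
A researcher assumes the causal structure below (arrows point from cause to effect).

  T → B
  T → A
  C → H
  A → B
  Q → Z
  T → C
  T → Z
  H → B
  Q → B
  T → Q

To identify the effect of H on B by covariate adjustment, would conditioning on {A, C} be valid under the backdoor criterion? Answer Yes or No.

Yes

Backdoor paths from H to B (paths whose first edge points into H):
  P1: H <- C <- T -> A -> B
  P2: H <- C <- T -> Q -> B
  P3: H <- C <- T -> Z <- Q -> B
  P4: H <- C <- T -> B
Condition 1 (no descendant of H in the set): holds — descendants of H are {B}; none are in {A, C}.
Condition 2 (every backdoor path blocked by {A, C}):
  P1: blocked at chain node C ∈ conditioning set.
  P2: blocked at chain node C ∈ conditioning set.
  P3: blocked at chain node C ∈ conditioning set.
  P4: blocked at chain node C ∈ conditioning set.
{A, C} satisfies the backdoor criterion.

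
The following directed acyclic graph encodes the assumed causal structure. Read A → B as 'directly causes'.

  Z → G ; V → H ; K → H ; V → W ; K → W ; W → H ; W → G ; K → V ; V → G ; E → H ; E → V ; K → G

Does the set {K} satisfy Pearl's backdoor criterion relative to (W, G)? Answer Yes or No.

No

Backdoor paths from W to G (paths whose first edge points into W):
  P1: W <- K -> V -> G
  P2: W <- K -> G
  P3: W <- K -> H <- E -> V -> G
  P4: W <- K -> H <- V -> G
  P5: W <- V <- E -> H <- K -> G
  P6: W <- V <- K -> G
  P7: W <- V -> G
  P8: W <- V -> H <- K -> G
Condition 1 (no descendant of W in the set): holds — descendants of W are {G, H}; none are in {K}.
Condition 2 (every backdoor path blocked by {K}):
  P1: blocked at fork node K ∈ conditioning set.
  P2: blocked at fork node K ∈ conditioning set.
  P3: blocked at fork node K ∈ conditioning set.
  P4: blocked at fork node K ∈ conditioning set.
  P5: blocked at collider H (neither it nor any descendant is in the conditioning set).
  P6: blocked at fork node K ∈ conditioning set.
  P7: open — no interior node is in the conditioning set.
  P8: blocked at collider H (neither it nor any descendant is in the conditioning set).
{K} does not satisfy the backdoor criterion.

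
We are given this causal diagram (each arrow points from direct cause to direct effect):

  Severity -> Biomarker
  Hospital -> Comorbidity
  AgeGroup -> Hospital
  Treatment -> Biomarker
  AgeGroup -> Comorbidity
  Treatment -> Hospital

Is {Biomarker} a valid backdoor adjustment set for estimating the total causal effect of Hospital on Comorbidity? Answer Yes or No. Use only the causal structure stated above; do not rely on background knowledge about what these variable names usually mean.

Backdoor paths from Hospital to Comorbidity (paths whose first edge points into Hospital):
  P1: Hospital <- AgeGroup -> Comorbidity
Condition 1 (no descendant of Hospital in the set): holds — descendants of Hospital are {Comorbidity}; none are in {Biomarker}.
Condition 2 (every backdoor path blocked by {Biomarker}):
  P1: open — no interior node is in the conditioning set.
{Biomarker} does not satisfy the backdoor criterion.

No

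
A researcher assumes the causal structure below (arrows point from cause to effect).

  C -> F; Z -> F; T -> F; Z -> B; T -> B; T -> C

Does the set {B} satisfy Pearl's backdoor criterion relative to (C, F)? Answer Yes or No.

Backdoor paths from C to F (paths whose first edge points into C):
  P1: C <- T -> B <- Z -> F
  P2: C <- T -> F
Condition 1 (no descendant of C in the set): holds — descendants of C are {F}; none are in {B}.
Condition 2 (every backdoor path blocked by {B}):
  P1: open — collider(s) B are conditioned on (or have a conditioned descendant) and no non-collider on the path is in the set.
  P2: open — no interior node is in the conditioning set.
{B} does not satisfy the backdoor criterion.

No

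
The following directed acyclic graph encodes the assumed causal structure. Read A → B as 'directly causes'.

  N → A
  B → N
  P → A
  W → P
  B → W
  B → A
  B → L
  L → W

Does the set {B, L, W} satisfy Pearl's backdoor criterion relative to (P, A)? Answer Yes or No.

Yes

Backdoor paths from P to A (paths whose first edge points into P):
  P1: P <- W <- B -> N -> A
  P2: P <- W <- B -> A
  P3: P <- W <- L <- B -> N -> A
  P4: P <- W <- L <- B -> A
Condition 1 (no descendant of P in the set): holds — descendants of P are {A}; none are in {B, L, W}.
Condition 2 (every backdoor path blocked by {B, L, W}):
  P1: blocked at chain node W ∈ conditioning set.
  P2: blocked at chain node W ∈ conditioning set.
  P3: blocked at chain node W ∈ conditioning set.
  P4: blocked at chain node W ∈ conditioning set.
{B, L, W} satisfies the backdoor criterion.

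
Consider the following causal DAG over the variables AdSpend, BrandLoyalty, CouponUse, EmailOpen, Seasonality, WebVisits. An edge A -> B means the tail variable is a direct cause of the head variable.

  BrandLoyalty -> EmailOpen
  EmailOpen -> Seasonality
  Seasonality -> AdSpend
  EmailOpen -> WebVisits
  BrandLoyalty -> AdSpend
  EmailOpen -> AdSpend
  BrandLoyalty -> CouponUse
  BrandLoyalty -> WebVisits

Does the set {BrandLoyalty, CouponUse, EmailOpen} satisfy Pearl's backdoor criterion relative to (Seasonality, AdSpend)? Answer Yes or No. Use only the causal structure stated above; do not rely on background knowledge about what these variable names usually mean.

Backdoor paths from Seasonality to AdSpend (paths whose first edge points into Seasonality):
  P1: Seasonality <- EmailOpen <- BrandLoyalty -> AdSpend
  P2: Seasonality <- EmailOpen -> WebVisits <- BrandLoyalty -> AdSpend
  P3: Seasonality <- EmailOpen -> AdSpend
Condition 1 (no descendant of Seasonality in the set): holds — descendants of Seasonality are {AdSpend}; none are in {BrandLoyalty, CouponUse, EmailOpen}.
Condition 2 (every backdoor path blocked by {BrandLoyalty, CouponUse, EmailOpen}):
  P1: blocked at chain node EmailOpen ∈ conditioning set.
  P2: blocked at fork node EmailOpen ∈ conditioning set.
  P3: blocked at fork node EmailOpen ∈ conditioning set.
{BrandLoyalty, CouponUse, EmailOpen} satisfies the backdoor criterion.

Yes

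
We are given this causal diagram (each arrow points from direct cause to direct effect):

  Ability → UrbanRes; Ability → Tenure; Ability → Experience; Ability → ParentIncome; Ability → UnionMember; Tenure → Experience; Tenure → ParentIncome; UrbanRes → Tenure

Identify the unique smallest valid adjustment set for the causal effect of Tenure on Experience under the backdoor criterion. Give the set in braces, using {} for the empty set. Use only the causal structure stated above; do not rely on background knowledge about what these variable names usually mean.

Variables eligible for adjustment (non-descendants of Tenure, excluding Tenure and Experience): {Ability, UnionMember, UrbanRes}.
Backdoor paths from Tenure to Experience:
  P1: Tenure <- Ability -> Experience
  P2: Tenure <- UrbanRes <- Ability -> Experience
The empty set is not sufficient: P1 (Tenure <- Ability -> Experience) has no collider blocking it and no conditioned non-collider, so it is open.
Try {Ability}:
  P1: blocked at fork node Ability ∈ conditioning set.
  P2: blocked at fork node Ability ∈ conditioning set.
{Ability} contains no descendant of Tenure and blocks every backdoor path.
No other singleton works — e.g. {UrbanRes} leaves P1 open — so {Ability} is the unique smallest valid adjustment set.

{Ability}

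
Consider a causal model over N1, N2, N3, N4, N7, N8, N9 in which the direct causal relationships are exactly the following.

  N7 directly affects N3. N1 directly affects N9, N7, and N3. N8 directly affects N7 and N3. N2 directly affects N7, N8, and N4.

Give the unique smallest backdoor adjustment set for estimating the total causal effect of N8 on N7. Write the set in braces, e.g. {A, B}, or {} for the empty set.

{N2}

Variables eligible for adjustment (non-descendants of N8, excluding N8 and N7): {N1, N2, N4, N9}.
Backdoor paths from N8 to N7:
  P1: N8 <- N2 -> N7
The empty set is not sufficient: P1 (N8 <- N2 -> N7) has no collider blocking it and no conditioned non-collider, so it is open.
Try {N2}:
  P1: blocked at fork node N2 ∈ conditioning set.
{N2} contains no descendant of N8 and blocks every backdoor path.
No other singleton works — e.g. {N1} leaves P1 open — so {N2} is the unique smallest valid adjustment set.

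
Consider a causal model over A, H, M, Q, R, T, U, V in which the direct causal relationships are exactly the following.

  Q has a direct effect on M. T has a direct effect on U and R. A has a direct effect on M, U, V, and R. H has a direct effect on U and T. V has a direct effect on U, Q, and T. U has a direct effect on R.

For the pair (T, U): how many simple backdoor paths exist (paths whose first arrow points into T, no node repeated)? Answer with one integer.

A backdoor path from T to U is any simple undirected path whose first edge points into T (i.e. leaves T via a parent).
Parents of T: {H, V}.
Enumerating:
  P1: T <- V <- A -> U
  P2: T <- V <- A -> R <- U
  P3: T <- V -> Q -> M <- A -> U
  P4: T <- V -> Q -> M <- A -> R <- U
  P5: T <- V -> U
  P6: T <- H -> U
That exhausts the simple backdoor paths. Count: 6.

6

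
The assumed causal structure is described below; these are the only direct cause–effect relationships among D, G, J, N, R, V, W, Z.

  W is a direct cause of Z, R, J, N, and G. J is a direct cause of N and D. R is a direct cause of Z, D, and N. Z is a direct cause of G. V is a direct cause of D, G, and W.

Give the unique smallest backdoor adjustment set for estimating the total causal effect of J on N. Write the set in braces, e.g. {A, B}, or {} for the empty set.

Variables eligible for adjustment (non-descendants of J, excluding J and N): {G, R, V, W, Z}.
Backdoor paths from J to N:
  P1: J <- W <- V -> D <- R -> N
  P2: J <- W <- V -> G <- Z <- R -> N
  P3: J <- W -> R -> N
  P4: J <- W -> Z <- R -> N
  P5: J <- W -> Z -> G <- V -> D <- R -> N
  P6: J <- W -> G <- V -> D <- R -> N
  P7: J <- W -> G <- Z <- R -> N
  P8: J <- W -> N
The empty set is not sufficient: P3 (J <- W -> R -> N) has no collider blocking it and no conditioned non-collider, so it is open.
Try {W}:
  P1: blocked at chain node W ∈ conditioning set.
  P2: blocked at chain node W ∈ conditioning set.
  P3: blocked at fork node W ∈ conditioning set.
  P4: blocked at fork node W ∈ conditioning set.
  P5: blocked at fork node W ∈ conditioning set.
  P6: blocked at fork node W ∈ conditioning set.
  P7: blocked at fork node W ∈ conditioning set.
  P8: blocked at fork node W ∈ conditioning set.
{W} contains no descendant of J and blocks every backdoor path.
No other singleton works — e.g. {V} leaves P3 open — so {W} is the unique smallest valid adjustment set.

{W}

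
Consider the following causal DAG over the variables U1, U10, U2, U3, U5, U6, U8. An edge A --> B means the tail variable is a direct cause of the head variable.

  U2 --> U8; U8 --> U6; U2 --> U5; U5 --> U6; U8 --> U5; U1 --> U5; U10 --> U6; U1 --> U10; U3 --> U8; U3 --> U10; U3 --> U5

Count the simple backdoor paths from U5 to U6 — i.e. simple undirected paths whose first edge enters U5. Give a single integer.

8

A backdoor path from U5 to U6 is any simple undirected path whose first edge points into U5 (i.e. leaves U5 via a parent).
Parents of U5: {U1, U2, U3, U8}.
Enumerating:
  P1: U5 <- U3 -> U8 -> U6
  P2: U5 <- U3 -> U10 -> U6
  P3: U5 <- U1 -> U10 <- U3 -> U8 -> U6
  P4: U5 <- U1 -> U10 -> U6
  P5: U5 <- U2 -> U8 <- U3 -> U10 -> U6
  P6: U5 <- U2 -> U8 -> U6
  P7: U5 <- U8 <- U3 -> U10 -> U6
  P8: U5 <- U8 -> U6
That exhausts the simple backdoor paths. Count: 8.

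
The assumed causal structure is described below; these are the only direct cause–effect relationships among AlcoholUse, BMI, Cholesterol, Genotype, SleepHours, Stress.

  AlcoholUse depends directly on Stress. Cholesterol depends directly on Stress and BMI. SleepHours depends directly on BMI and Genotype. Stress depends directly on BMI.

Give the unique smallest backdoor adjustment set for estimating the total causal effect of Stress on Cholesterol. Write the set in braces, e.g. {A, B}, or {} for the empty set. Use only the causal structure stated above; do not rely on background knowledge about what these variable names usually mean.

Variables eligible for adjustment (non-descendants of Stress, excluding Stress and Cholesterol): {BMI, Genotype, SleepHours}.
Backdoor paths from Stress to Cholesterol:
  P1: Stress <- BMI -> Cholesterol
The empty set is not sufficient: P1 (Stress <- BMI -> Cholesterol) has no collider blocking it and no conditioned non-collider, so it is open.
Try {BMI}:
  P1: blocked at fork node BMI ∈ conditioning set.
{BMI} contains no descendant of Stress and blocks every backdoor path.
No other singleton works — e.g. {Genotype} leaves P1 open — so {BMI} is the unique smallest valid adjustment set.

{BMI}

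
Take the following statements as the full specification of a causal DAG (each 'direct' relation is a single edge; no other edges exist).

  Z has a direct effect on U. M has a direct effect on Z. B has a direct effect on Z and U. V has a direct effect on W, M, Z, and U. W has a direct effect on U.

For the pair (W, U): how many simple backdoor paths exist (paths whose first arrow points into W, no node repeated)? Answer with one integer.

A backdoor path from W to U is any simple undirected path whose first edge points into W (i.e. leaves W via a parent).
Parents of W: {V}.
Enumerating:
  P1: W <- V -> M -> Z <- B -> U
  P2: W <- V -> M -> Z -> U
  P3: W <- V -> Z <- B -> U
  P4: W <- V -> Z -> U
  P5: W <- V -> U
That exhausts the simple backdoor paths. Count: 5.

5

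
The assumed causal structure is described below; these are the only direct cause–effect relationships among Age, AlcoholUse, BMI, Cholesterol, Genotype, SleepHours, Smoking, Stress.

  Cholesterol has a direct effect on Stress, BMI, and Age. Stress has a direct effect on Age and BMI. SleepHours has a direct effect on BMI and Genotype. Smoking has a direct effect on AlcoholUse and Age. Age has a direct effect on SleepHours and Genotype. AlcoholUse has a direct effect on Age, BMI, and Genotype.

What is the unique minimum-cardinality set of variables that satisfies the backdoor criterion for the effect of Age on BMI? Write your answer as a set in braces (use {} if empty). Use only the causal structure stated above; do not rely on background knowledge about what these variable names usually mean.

{AlcoholUse, Cholesterol, Stress}

Variables eligible for adjustment (non-descendants of Age, excluding Age and BMI): {AlcoholUse, Cholesterol, Smoking, Stress}.
Backdoor paths from Age to BMI:
  P1: Age <- Smoking -> AlcoholUse -> BMI
  P2: Age <- Smoking -> AlcoholUse -> Genotype <- SleepHours -> BMI
  P3: Age <- Cholesterol -> Stress -> BMI
  P4: Age <- Cholesterol -> BMI
  P5: Age <- Stress <- Cholesterol -> BMI
  P6: Age <- Stress -> BMI
  P7: Age <- AlcoholUse -> BMI
  P8: Age <- AlcoholUse -> Genotype <- SleepHours -> BMI
The empty set is not sufficient: P1 (Age <- Smoking -> AlcoholUse -> BMI) has no collider blocking it and no conditioned non-collider, so it is open.
Try {AlcoholUse, Cholesterol, Stress}:
  P1: blocked at chain node AlcoholUse ∈ conditioning set.
  P2: blocked at chain node AlcoholUse ∈ conditioning set.
  P3: blocked at fork node Cholesterol ∈ conditioning set.
  P4: blocked at fork node Cholesterol ∈ conditioning set.
  P5: blocked at chain node Stress ∈ conditioning set.
  P6: blocked at fork node Stress ∈ conditioning set.
  P7: blocked at fork node AlcoholUse ∈ conditioning set.
  P8: blocked at fork node AlcoholUse ∈ conditioning set.
{AlcoholUse, Cholesterol, Stress} contains no descendant of Age and blocks every backdoor path.
Every element of {AlcoholUse, Cholesterol, Stress} is needed (dropping AlcoholUse leaves P1 open; dropping Cholesterol leaves P4 open; dropping Stress leaves P6 open), so no proper subset is valid.
Among all size-3 subsets of the eligible variables, only {AlcoholUse, Cholesterol, Stress} blocks every backdoor path, so it is the unique smallest valid adjustment set.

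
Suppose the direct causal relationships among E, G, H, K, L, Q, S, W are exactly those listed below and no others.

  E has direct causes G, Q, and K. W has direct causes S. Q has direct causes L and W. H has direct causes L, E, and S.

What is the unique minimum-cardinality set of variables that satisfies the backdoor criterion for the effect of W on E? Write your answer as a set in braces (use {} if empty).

Variables eligible for adjustment (non-descendants of W, excluding W and E): {G, K, L, S}.
Backdoor paths from W to E:
  P1: W <- S -> H <- L -> Q -> E
  P2: W <- S -> H <- E
Each backdoor path contains an unconditioned collider, so every path is already blocked with the empty conditioning set:
  P1: blocked at collider H (neither it nor any descendant is in the conditioning set).
  P2: blocked at collider H (neither it nor any descendant is in the conditioning set).
The empty set is therefore the unique smallest valid set.

{}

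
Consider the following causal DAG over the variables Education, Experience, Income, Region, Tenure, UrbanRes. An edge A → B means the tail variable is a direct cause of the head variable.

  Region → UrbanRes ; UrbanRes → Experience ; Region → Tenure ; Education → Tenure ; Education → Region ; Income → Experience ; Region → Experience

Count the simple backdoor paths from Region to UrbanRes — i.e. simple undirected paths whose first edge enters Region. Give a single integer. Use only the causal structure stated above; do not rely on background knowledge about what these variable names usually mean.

0

A backdoor path from Region to UrbanRes is any simple undirected path whose first edge points into Region (i.e. leaves Region via a parent).
Parents of Region: {Education}.
No simple path from any parent of Region reaches UrbanRes without revisiting Region, so there are no backdoor paths.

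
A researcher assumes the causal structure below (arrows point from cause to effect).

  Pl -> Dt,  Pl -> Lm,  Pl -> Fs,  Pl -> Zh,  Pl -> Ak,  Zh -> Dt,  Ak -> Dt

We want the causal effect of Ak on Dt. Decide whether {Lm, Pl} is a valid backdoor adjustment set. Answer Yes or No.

Backdoor paths from Ak to Dt (paths whose first edge points into Ak):
  P1: Ak <- Pl -> Zh -> Dt
  P2: Ak <- Pl -> Dt
Condition 1 (no descendant of Ak in the set): holds — descendants of Ak are {Dt}; none are in {Lm, Pl}.
Condition 2 (every backdoor path blocked by {Lm, Pl}):
  P1: blocked at fork node Pl ∈ conditioning set.
  P2: blocked at fork node Pl ∈ conditioning set.
{Lm, Pl} satisfies the backdoor criterion.

Yes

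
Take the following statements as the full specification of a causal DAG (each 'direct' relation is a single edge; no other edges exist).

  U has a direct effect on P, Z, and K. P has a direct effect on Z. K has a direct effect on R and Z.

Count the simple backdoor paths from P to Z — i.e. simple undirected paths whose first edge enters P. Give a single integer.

A backdoor path from P to Z is any simple undirected path whose first edge points into P (i.e. leaves P via a parent).
Parents of P: {U}.
Enumerating:
  P1: P <- U -> K -> Z
  P2: P <- U -> Z
That exhausts the simple backdoor paths. Count: 2.

2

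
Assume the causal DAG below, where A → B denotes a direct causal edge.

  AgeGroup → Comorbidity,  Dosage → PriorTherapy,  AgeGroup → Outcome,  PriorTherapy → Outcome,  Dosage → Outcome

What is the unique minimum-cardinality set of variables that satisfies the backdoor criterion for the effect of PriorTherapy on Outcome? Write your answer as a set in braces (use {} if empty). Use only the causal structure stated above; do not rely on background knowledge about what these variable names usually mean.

Variables eligible for adjustment (non-descendants of PriorTherapy, excluding PriorTherapy and Outcome): {AgeGroup, Comorbidity, Dosage}.
Backdoor paths from PriorTherapy to Outcome:
  P1: PriorTherapy <- Dosage -> Outcome
The empty set is not sufficient: P1 (PriorTherapy <- Dosage -> Outcome) has no collider blocking it and no conditioned non-collider, so it is open.
Try {Dosage}:
  P1: blocked at fork node Dosage ∈ conditioning set.
{Dosage} contains no descendant of PriorTherapy and blocks every backdoor path.
No other singleton works — e.g. {AgeGroup} leaves P1 open — so {Dosage} is the unique smallest valid adjustment set.

{Dosage}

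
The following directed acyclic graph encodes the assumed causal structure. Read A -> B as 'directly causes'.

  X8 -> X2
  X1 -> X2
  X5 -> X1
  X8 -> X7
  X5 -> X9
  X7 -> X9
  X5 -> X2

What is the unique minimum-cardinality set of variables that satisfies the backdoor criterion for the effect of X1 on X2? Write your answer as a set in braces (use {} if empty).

{X5}

Variables eligible for adjustment (non-descendants of X1, excluding X1 and X2): {X5, X7, X8, X9}.
Backdoor paths from X1 to X2:
  P1: X1 <- X5 -> X2
  P2: X1 <- X5 -> X9 <- X7 <- X8 -> X2
The empty set is not sufficient: P1 (X1 <- X5 -> X2) has no collider blocking it and no conditioned non-collider, so it is open.
Try {X5}:
  P1: blocked at fork node X5 ∈ conditioning set.
  P2: blocked at fork node X5 ∈ conditioning set.
{X5} contains no descendant of X1 and blocks every backdoor path.
No other singleton works — e.g. {X8} leaves P1 open — so {X5} is the unique smallest valid adjustment set.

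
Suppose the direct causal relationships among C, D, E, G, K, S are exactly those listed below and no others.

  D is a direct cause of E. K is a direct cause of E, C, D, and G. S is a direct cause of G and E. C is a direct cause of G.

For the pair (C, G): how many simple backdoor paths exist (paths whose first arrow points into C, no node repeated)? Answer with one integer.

3

A backdoor path from C to G is any simple undirected path whose first edge points into C (i.e. leaves C via a parent).
Parents of C: {K}.
Enumerating:
  P1: C <- K -> G
  P2: C <- K -> D -> E <- S -> G
  P3: C <- K -> E <- S -> G
That exhausts the simple backdoor paths. Count: 3.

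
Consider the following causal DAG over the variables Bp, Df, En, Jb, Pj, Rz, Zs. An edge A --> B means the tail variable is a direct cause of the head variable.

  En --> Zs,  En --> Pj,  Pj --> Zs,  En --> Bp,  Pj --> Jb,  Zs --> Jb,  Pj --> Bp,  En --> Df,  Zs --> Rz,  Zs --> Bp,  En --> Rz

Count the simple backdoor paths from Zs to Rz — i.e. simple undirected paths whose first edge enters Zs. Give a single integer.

A backdoor path from Zs to Rz is any simple undirected path whose first edge points into Zs (i.e. leaves Zs via a parent).
Parents of Zs: {En, Pj}.
Enumerating:
  P1: Zs <- En -> Rz
  P2: Zs <- Pj <- En -> Rz
  P3: Zs <- Pj -> Bp <- En -> Rz
That exhausts the simple backdoor paths. Count: 3.

3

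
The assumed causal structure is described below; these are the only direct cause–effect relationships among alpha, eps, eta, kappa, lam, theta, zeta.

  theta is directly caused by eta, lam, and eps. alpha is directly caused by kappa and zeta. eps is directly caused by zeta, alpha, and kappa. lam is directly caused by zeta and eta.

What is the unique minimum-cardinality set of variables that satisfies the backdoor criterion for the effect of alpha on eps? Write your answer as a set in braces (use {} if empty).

{kappa, zeta}

Variables eligible for adjustment (non-descendants of alpha, excluding alpha and eps): {eta, kappa, lam, zeta}.
Backdoor paths from alpha to eps:
  P1: alpha <- zeta -> lam <- eta -> theta <- eps
  P2: alpha <- zeta -> lam -> theta <- eps
  P3: alpha <- zeta -> eps
  P4: alpha <- kappa -> eps
The empty set is not sufficient: P3 (alpha <- zeta -> eps) has no collider blocking it and no conditioned non-collider, so it is open.
Try {kappa, zeta}:
  P1: blocked at fork node zeta ∈ conditioning set.
  P2: blocked at fork node zeta ∈ conditioning set.
  P3: blocked at fork node zeta ∈ conditioning set.
  P4: blocked at fork node kappa ∈ conditioning set.
{kappa, zeta} contains no descendant of alpha and blocks every backdoor path.
Every element of {kappa, zeta} is needed (dropping kappa leaves P4 open; dropping zeta leaves P3 open), so no proper subset is valid.
Among all size-2 subsets of the eligible variables, only {kappa, zeta} blocks every backdoor path, so it is the unique smallest valid adjustment set.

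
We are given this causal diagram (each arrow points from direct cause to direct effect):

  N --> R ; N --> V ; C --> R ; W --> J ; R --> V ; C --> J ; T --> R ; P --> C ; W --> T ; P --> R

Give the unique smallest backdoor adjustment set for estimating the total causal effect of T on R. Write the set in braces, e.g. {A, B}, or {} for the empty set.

Variables eligible for adjustment (non-descendants of T, excluding T and R): {C, J, N, P, W}.
Backdoor paths from T to R:
  P1: T <- W -> J <- C <- P -> R
  P2: T <- W -> J <- C -> R
Each backdoor path contains an unconditioned collider, so every path is already blocked with the empty conditioning set:
  P1: blocked at collider J (neither it nor any descendant is in the conditioning set).
  P2: blocked at collider J (neither it nor any descendant is in the conditioning set).
The empty set is therefore the unique smallest valid set.

{}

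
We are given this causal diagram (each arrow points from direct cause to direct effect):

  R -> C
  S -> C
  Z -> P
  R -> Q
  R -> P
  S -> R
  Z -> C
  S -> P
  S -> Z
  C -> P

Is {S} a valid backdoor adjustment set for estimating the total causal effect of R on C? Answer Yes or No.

Backdoor paths from R to C (paths whose first edge points into R):
  P1: R <- S -> Z -> C
  P2: R <- S -> Z -> P <- C
  P3: R <- S -> C
  P4: R <- S -> P <- Z -> C
  P5: R <- S -> P <- C
Condition 1 (no descendant of R in the set): holds — descendants of R are {C, P, Q}; none are in {S}.
Condition 2 (every backdoor path blocked by {S}):
  P1: blocked at fork node S ∈ conditioning set.
  P2: blocked at fork node S ∈ conditioning set.
  P3: blocked at fork node S ∈ conditioning set.
  P4: blocked at fork node S ∈ conditioning set.
  P5: blocked at fork node S ∈ conditioning set.
{S} satisfies the backdoor criterion.

Yes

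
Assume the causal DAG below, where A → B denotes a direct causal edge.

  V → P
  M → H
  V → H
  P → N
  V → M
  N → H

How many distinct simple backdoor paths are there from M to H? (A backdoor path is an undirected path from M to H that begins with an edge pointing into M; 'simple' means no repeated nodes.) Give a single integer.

2

A backdoor path from M to H is any simple undirected path whose first edge points into M (i.e. leaves M via a parent).
Parents of M: {V}.
Enumerating:
  P1: M <- V -> P -> N -> H
  P2: M <- V -> H
That exhausts the simple backdoor paths. Count: 2.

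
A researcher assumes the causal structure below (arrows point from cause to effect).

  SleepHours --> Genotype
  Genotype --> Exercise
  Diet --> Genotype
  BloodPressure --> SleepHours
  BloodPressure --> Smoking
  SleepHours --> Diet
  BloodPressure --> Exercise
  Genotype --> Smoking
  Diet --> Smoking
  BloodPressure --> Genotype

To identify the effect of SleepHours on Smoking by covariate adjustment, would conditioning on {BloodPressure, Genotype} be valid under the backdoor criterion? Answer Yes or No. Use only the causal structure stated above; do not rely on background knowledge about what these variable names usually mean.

Backdoor paths from SleepHours to Smoking (paths whose first edge points into SleepHours):
  P1: SleepHours <- BloodPressure -> Genotype <- Diet -> Smoking
  P2: SleepHours <- BloodPressure -> Genotype -> Smoking
  P3: SleepHours <- BloodPressure -> Exercise <- Genotype <- Diet -> Smoking
  P4: SleepHours <- BloodPressure -> Exercise <- Genotype -> Smoking
  P5: SleepHours <- BloodPressure -> Smoking
Condition 1 (no descendant of SleepHours in the set): FAILS — Genotype is a descendant of SleepHours.
Condition 2 (every backdoor path blocked by {BloodPressure, Genotype}):
  P1: blocked at fork node BloodPressure ∈ conditioning set.
  P2: blocked at fork node BloodPressure ∈ conditioning set.
  P3: blocked at fork node BloodPressure ∈ conditioning set.
  P4: blocked at fork node BloodPressure ∈ conditioning set.
  P5: blocked at fork node BloodPressure ∈ conditioning set.
{BloodPressure, Genotype} does not satisfy the backdoor criterion.

No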